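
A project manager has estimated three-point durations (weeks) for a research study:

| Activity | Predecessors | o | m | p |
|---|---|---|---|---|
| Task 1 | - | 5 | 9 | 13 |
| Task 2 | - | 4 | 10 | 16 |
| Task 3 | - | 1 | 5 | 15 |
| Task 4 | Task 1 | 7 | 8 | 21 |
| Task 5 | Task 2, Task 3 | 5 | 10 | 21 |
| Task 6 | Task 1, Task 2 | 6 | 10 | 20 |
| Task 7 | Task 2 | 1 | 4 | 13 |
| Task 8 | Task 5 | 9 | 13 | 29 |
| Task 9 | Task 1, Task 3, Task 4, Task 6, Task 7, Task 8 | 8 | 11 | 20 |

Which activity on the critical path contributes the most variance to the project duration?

Task 8

te_Task 1 = (5 + 4·9 + 13)/6 = 54/6 = 9; σ²_Task 1 = ((13−5)/6)² = 1.778
te_Task 2 = (4 + 4·10 + 16)/6 = 60/6 = 10; σ²_Task 2 = ((16−4)/6)² = 4.000
te_Task 3 = (1 + 4·5 + 15)/6 = 36/6 = 6; σ²_Task 3 = ((15−1)/6)² = 5.444
te_Task 4 = (7 + 4·8 + 21)/6 = 60/6 = 10; σ²_Task 4 = ((21−7)/6)² = 5.444
te_Task 5 = (5 + 4·10 + 21)/6 = 66/6 = 11; σ²_Task 5 = ((21−5)/6)² = 7.111
te_Task 6 = (6 + 4·10 + 20)/6 = 66/6 = 11; σ²_Task 6 = ((20−6)/6)² = 5.444
te_Task 7 = (1 + 4·4 + 13)/6 = 30/6 = 5; σ²_Task 7 = ((13−1)/6)² = 4.000
te_Task 8 = (9 + 4·13 + 29)/6 = 90/6 = 15; σ²_Task 8 = ((29−9)/6)² = 11.111
te_Task 9 = (8 + 4·11 + 20)/6 = 72/6 = 12; σ²_Task 9 = ((20−8)/6)² = 4.000

Forward pass:
ES_Task 1 = 0; EF_Task 1 = 9
ES_Task 2 = 0; EF_Task 2 = 10
ES_Task 3 = 0; EF_Task 3 = 6
ES_Task 4 = 9; EF_Task 4 = 9+10 = 19
ES_Task 5 = max(EF_Task 2=10, EF_Task 3=6) = 10; EF_Task 5 = 10+11 = 21
ES_Task 6 = max(EF_Task 1=9, EF_Task 2=10) = 10; EF_Task 6 = 10+11 = 21
ES_Task 7 = 10; EF_Task 7 = 10+5 = 15
ES_Task 8 = 21; EF_Task 8 = 21+15 = 36
ES_Task 9 = max(EF_Task 1=9, EF_Task 3=6, EF_Task 4=19, EF_Task 6=21, EF_Task 7=15, EF_Task 8=36) = 36; EF_Task 9 = 36+12 = 48
Expected project duration μ = 48 weeks. Critical path: Task 2 → Task 5 → Task 8 → Task 9.

Variances on critical path: σ²_Task 2=4.000, σ²_Task 5=7.111, σ²_Task 8=11.111, σ²_Task 9=4.000.
Largest is σ²_Task 8 = 11.111.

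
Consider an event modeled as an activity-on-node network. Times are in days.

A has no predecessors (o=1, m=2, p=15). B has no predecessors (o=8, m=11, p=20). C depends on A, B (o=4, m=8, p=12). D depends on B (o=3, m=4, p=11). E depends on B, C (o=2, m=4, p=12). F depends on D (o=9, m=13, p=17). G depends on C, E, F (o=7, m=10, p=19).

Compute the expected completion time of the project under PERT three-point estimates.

41 days

te_A = (1 + 4·2 + 15)/6 = 24/6 = 4
te_B = (8 + 4·11 + 20)/6 = 72/6 = 12
te_C = (4 + 4·8 + 12)/6 = 48/6 = 8
te_D = (3 + 4·4 + 11)/6 = 30/6 = 5
te_E = (2 + 4·4 + 12)/6 = 30/6 = 5
te_F = (9 + 4·13 + 17)/6 = 78/6 = 13
te_G = (7 + 4·10 + 19)/6 = 66/6 = 11

Forward pass:
ES_A = 0; EF_A = 4
ES_B = 0; EF_B = 12
ES_C = max(EF_A=4, EF_B=12) = 12; EF_C = 12+8 = 20
ES_D = 12; EF_D = 12+5 = 17
ES_E = max(EF_B=12, EF_C=20) = 20; EF_E = 20+5 = 25
ES_F = 17; EF_F = 17+13 = 30
ES_G = max(EF_C=20, EF_E=25, EF_F=30) = 30; EF_G = 30+11 = 41
Expected project duration μ = 41 days. Critical path: B → D → F → G.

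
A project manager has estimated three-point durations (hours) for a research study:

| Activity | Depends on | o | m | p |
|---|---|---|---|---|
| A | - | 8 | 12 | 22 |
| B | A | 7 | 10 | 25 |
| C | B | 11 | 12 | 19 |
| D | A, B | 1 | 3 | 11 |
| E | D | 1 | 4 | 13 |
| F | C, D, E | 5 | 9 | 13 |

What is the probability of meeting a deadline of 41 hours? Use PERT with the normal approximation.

te_A = (8 + 4·12 + 22)/6 = 78/6 = 13; σ²_A = ((22−8)/6)² = 5.444
te_B = (7 + 4·10 + 25)/6 = 72/6 = 12; σ²_B = ((25−7)/6)² = 9.000
te_C = (11 + 4·12 + 19)/6 = 78/6 = 13; σ²_C = ((19−11)/6)² = 1.778
te_D = (1 + 4·3 + 11)/6 = 24/6 = 4; σ²_D = ((11−1)/6)² = 2.778
te_E = (1 + 4·4 + 13)/6 = 30/6 = 5; σ²_E = ((13−1)/6)² = 4.000
te_F = (5 + 4·9 + 13)/6 = 54/6 = 9; σ²_F = ((13−5)/6)² = 1.778

Forward pass:
ES_A = 0; EF_A = 13
ES_B = 13; EF_B = 13+12 = 25
ES_C = 25; EF_C = 25+13 = 38
ES_D = max(EF_A=13, EF_B=25) = 25; EF_D = 25+4 = 29
ES_E = 29; EF_E = 29+5 = 34
ES_F = max(EF_C=38, EF_D=29, EF_E=34) = 38; EF_F = 38+9 = 47
Expected project duration μ = 47 hours. Critical path: A → B → C → F.

Variance along critical path = 5.444 + 9.000 + 1.778 + 1.778 = 18.000; σ = √18.000 = 4.243 hours.
Z = (41 − 47) / 4.243 = -1.414
P(T ≤ 41) = Φ(-1.414) ≈ 0.079

0.079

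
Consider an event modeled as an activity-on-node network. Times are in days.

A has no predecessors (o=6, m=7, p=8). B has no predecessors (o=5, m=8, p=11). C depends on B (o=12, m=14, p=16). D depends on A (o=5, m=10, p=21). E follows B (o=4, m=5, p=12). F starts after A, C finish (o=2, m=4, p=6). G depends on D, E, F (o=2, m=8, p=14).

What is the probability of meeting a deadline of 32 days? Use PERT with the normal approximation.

te_A = (6 + 4·7 + 8)/6 = 42/6 = 7; σ²_A = ((8−6)/6)² = 0.111
te_B = (5 + 4·8 + 11)/6 = 48/6 = 8; σ²_B = ((11−5)/6)² = 1.000
te_C = (12 + 4·14 + 16)/6 = 84/6 = 14; σ²_C = ((16−12)/6)² = 0.444
te_D = (5 + 4·10 + 21)/6 = 66/6 = 11; σ²_D = ((21−5)/6)² = 7.111
te_E = (4 + 4·5 + 12)/6 = 36/6 = 6; σ²_E = ((12−4)/6)² = 1.778
te_F = (2 + 4·4 + 6)/6 = 24/6 = 4; σ²_F = ((6−2)/6)² = 0.444
te_G = (2 + 4·8 + 14)/6 = 48/6 = 8; σ²_G = ((14−2)/6)² = 4.000

Forward pass:
ES_A = 0; EF_A = 7
ES_B = 0; EF_B = 8
ES_C = 8; EF_C = 8+14 = 22
ES_D = 7; EF_D = 7+11 = 18
ES_E = 8; EF_E = 8+6 = 14
ES_F = max(EF_A=7, EF_C=22) = 22; EF_F = 22+4 = 26
ES_G = max(EF_D=18, EF_E=14, EF_F=26) = 26; EF_G = 26+8 = 34
Expected project duration μ = 34 days. Critical path: B → C → F → G.

Variance along critical path = 1.000 + 0.444 + 0.444 + 4.000 = 5.889; σ = √5.889 = 2.427 days.
Z = (32 − 34) / 2.427 = -0.824
P(T ≤ 32) = Φ(-0.824) ≈ 0.205

0.205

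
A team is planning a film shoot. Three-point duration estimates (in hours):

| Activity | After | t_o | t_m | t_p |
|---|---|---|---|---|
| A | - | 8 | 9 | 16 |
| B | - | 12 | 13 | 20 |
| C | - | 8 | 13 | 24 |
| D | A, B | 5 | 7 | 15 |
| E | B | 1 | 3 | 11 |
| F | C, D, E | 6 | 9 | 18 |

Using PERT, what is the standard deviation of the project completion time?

te_A = (8 + 4·9 + 16)/6 = 60/6 = 10; σ²_A = ((16−8)/6)² = 1.778
te_B = (12 + 4·13 + 20)/6 = 84/6 = 14; σ²_B = ((20−12)/6)² = 1.778
te_C = (8 + 4·13 + 24)/6 = 84/6 = 14; σ²_C = ((24−8)/6)² = 7.111
te_D = (5 + 4·7 + 15)/6 = 48/6 = 8; σ²_D = ((15−5)/6)² = 2.778
te_E = (1 + 4·3 + 11)/6 = 24/6 = 4; σ²_E = ((11−1)/6)² = 2.778
te_F = (6 + 4·9 + 18)/6 = 60/6 = 10; σ²_F = ((18−6)/6)² = 4.000

Forward pass:
ES_A = 0; EF_A = 10
ES_B = 0; EF_B = 14
ES_C = 0; EF_C = 14
ES_D = max(EF_A=10, EF_B=14) = 14; EF_D = 14+8 = 22
ES_E = 14; EF_E = 14+4 = 18
ES_F = max(EF_C=14, EF_D=22, EF_E=18) = 22; EF_F = 22+10 = 32
Expected project duration μ = 32 hours. Critical path: B → D → F.

Variance along critical path = 1.778 + 2.778 + 4.000 = 8.556
σ = √8.556 = 2.925 hours

2.92 hours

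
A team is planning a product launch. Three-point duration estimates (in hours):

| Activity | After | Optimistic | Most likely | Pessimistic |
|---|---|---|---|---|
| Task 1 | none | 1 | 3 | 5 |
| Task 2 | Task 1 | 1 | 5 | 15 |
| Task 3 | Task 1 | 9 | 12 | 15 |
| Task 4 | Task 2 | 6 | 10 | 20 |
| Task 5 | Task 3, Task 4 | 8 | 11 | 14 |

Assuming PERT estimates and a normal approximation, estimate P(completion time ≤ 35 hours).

0.873

te_Task 1 = (1 + 4·3 + 5)/6 = 18/6 = 3; σ²_Task 1 = ((5−1)/6)² = 0.444
te_Task 2 = (1 + 4·5 + 15)/6 = 36/6 = 6; σ²_Task 2 = ((15−1)/6)² = 5.444
te_Task 3 = (9 + 4·12 + 15)/6 = 72/6 = 12; σ²_Task 3 = ((15−9)/6)² = 1.000
te_Task 4 = (6 + 4·10 + 20)/6 = 66/6 = 11; σ²_Task 4 = ((20−6)/6)² = 5.444
te_Task 5 = (8 + 4·11 + 14)/6 = 66/6 = 11; σ²_Task 5 = ((14−8)/6)² = 1.000

Forward pass:
ES_Task 1 = 0; EF_Task 1 = 3
ES_Task 2 = 3; EF_Task 2 = 3+6 = 9
ES_Task 3 = 3; EF_Task 3 = 3+12 = 15
ES_Task 4 = 9; EF_Task 4 = 9+11 = 20
ES_Task 5 = max(EF_Task 3=15, EF_Task 4=20) = 20; EF_Task 5 = 20+11 = 31
Expected project duration μ = 31 hours. Critical path: Task 1 → Task 2 → Task 4 → Task 5.

Variance along critical path = 0.444 + 5.444 + 5.444 + 1.000 = 12.333; σ = √12.333 = 3.512 hours.
Z = (35 − 31) / 3.512 = 1.139
P(T ≤ 35) = Φ(1.139) ≈ 0.873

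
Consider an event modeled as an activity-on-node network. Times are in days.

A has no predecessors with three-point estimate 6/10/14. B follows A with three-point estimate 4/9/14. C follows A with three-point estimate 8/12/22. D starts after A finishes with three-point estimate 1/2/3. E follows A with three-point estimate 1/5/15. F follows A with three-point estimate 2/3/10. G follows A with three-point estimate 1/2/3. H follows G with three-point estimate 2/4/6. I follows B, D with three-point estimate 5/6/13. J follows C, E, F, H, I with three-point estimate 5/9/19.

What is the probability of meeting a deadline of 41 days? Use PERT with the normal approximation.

0.927

te_A = (6 + 4·10 + 14)/6 = 60/6 = 10; σ²_A = ((14−6)/6)² = 1.778
te_B = (4 + 4·9 + 14)/6 = 54/6 = 9; σ²_B = ((14−4)/6)² = 2.778
te_C = (8 + 4·12 + 22)/6 = 78/6 = 13; σ²_C = ((22−8)/6)² = 5.444
te_D = (1 + 4·2 + 3)/6 = 12/6 = 2; σ²_D = ((3−1)/6)² = 0.111
te_E = (1 + 4·5 + 15)/6 = 36/6 = 6; σ²_E = ((15−1)/6)² = 5.444
te_F = (2 + 4·3 + 10)/6 = 24/6 = 4; σ²_F = ((10−2)/6)² = 1.778
te_G = (1 + 4·2 + 3)/6 = 12/6 = 2; σ²_G = ((3−1)/6)² = 0.111
te_H = (2 + 4·4 + 6)/6 = 24/6 = 4; σ²_H = ((6−2)/6)² = 0.444
te_I = (5 + 4·6 + 13)/6 = 42/6 = 7; σ²_I = ((13−5)/6)² = 1.778
te_J = (5 + 4·9 + 19)/6 = 60/6 = 10; σ²_J = ((19−5)/6)² = 5.444

Forward pass:
ES_A = 0; EF_A = 10
ES_B = 10; EF_B = 10+9 = 19
ES_C = 10; EF_C = 10+13 = 23
ES_D = 10; EF_D = 10+2 = 12
ES_E = 10; EF_E = 10+6 = 16
ES_F = 10; EF_F = 10+4 = 14
ES_G = 10; EF_G = 10+2 = 12
ES_H = 12; EF_H = 12+4 = 16
ES_I = max(EF_B=19, EF_D=12) = 19; EF_I = 19+7 = 26
ES_J = max(EF_C=23, EF_E=16, EF_F=14, EF_H=16, EF_I=26) = 26; EF_J = 26+10 = 36
Expected project duration μ = 36 days. Critical path: A → B → I → J.

Variance along critical path = 1.778 + 2.778 + 1.778 + 5.444 = 11.778; σ = √11.778 = 3.432 days.
Z = (41 − 36) / 3.432 = 1.457
P(T ≤ 41) = Φ(1.457) ≈ 0.927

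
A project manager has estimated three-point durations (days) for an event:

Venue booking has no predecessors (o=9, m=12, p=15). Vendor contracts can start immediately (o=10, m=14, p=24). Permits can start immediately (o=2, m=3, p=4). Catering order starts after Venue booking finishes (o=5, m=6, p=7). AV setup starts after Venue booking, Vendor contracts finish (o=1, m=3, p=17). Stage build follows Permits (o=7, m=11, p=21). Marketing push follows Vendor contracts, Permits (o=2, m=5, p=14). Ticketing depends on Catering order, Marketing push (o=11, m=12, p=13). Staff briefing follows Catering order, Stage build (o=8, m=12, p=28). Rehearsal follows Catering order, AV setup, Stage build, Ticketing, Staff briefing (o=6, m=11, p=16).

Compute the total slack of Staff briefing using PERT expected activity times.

te_Venue booking = (9 + 4·12 + 15)/6 = 72/6 = 12
te_Vendor contracts = (10 + 4·14 + 24)/6 = 90/6 = 15
te_Permits = (2 + 4·3 + 4)/6 = 18/6 = 3
te_Catering order = (5 + 4·6 + 7)/6 = 36/6 = 6
te_AV setup = (1 + 4·3 + 17)/6 = 30/6 = 5
te_Stage build = (7 + 4·11 + 21)/6 = 72/6 = 12
te_Marketing push = (2 + 4·5 + 14)/6 = 36/6 = 6
te_Ticketing = (11 + 4·12 + 13)/6 = 72/6 = 12
te_Staff briefing = (8 + 4·12 + 28)/6 = 84/6 = 14
te_Rehearsal = (6 + 4·11 + 16)/6 = 66/6 = 11

Forward pass:
ES_Venue booking = 0; EF_Venue booking = 12
ES_Vendor contracts = 0; EF_Vendor contracts = 15
ES_Permits = 0; EF_Permits = 3
ES_Catering order = 12; EF_Catering order = 12+6 = 18
ES_AV setup = max(EF_Venue booking=12, EF_Vendor contracts=15) = 15; EF_AV setup = 15+5 = 20
ES_Stage build = 3; EF_Stage build = 3+12 = 15
ES_Marketing push = max(EF_Vendor contracts=15, EF_Permits=3) = 15; EF_Marketing push = 15+6 = 21
ES_Ticketing = max(EF_Catering order=18, EF_Marketing push=21) = 21; EF_Ticketing = 21+12 = 33
ES_Staff briefing = max(EF_Catering order=18, EF_Stage build=15) = 18; EF_Staff briefing = 18+14 = 32
ES_Rehearsal = max(EF_Catering order=18, EF_AV setup=20, EF_Stage build=15, EF_Ticketing=33, EF_Staff briefing=32) = 33; EF_Rehearsal = 33+11 = 44
Expected project duration μ = 44 days. Critical path: Vendor contracts → Marketing push → Ticketing → Rehearsal.

Backward pass:
LF_Rehearsal = 44; LS_Rehearsal = 44−11 = 33
LF_Staff briefing = LS_Rehearsal = 33; LS_Staff briefing = 33−14 = 19
LF_Ticketing = LS_Rehearsal = 33; LS_Ticketing = 33−12 = 21
LF_Marketing push = LS_Ticketing = 21; LS_Marketing push = 21−6 = 15
LF_Stage build = min(LS_Staff briefing=19, LS_Rehearsal=33) = 19; LS_Stage build = 19−12 = 7
LF_AV setup = LS_Rehearsal = 33; LS_AV setup = 33−5 = 28
LF_Catering order = min(LS_Ticketing=21, LS_Staff briefing=19, LS_Rehearsal=33) = 19; LS_Catering order = 19−6 = 13
LF_Permits = min(LS_Stage build=7, LS_Marketing push=15) = 7; LS_Permits = 7−3 = 4
LF_Vendor contracts = min(LS_AV setup=28, LS_Marketing push=15) = 15; LS_Vendor contracts = 15−15 = 0
LF_Venue booking = min(LS_Catering order=13, LS_AV setup=28) = 13; LS_Venue booking = 13−12 = 1
Slack_Staff briefing = LS_Staff briefing − ES_Staff briefing = 19 − 18 = 1

1 days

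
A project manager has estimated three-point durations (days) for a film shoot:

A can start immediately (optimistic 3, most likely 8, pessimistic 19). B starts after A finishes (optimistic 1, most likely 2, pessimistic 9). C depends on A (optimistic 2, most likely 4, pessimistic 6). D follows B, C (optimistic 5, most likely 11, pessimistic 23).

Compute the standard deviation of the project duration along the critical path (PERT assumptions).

te_A = (3 + 4·8 + 19)/6 = 54/6 = 9; σ²_A = ((19−3)/6)² = 7.111
te_B = (1 + 4·2 + 9)/6 = 18/6 = 3; σ²_B = ((9−1)/6)² = 1.778
te_C = (2 + 4·4 + 6)/6 = 24/6 = 4; σ²_C = ((6−2)/6)² = 0.444
te_D = (5 + 4·11 + 23)/6 = 72/6 = 12; σ²_D = ((23−5)/6)² = 9.000

Forward pass:
ES_A = 0; EF_A = 9
ES_B = 9; EF_B = 9+3 = 12
ES_C = 9; EF_C = 9+4 = 13
ES_D = max(EF_B=12, EF_C=13) = 13; EF_D = 13+12 = 25
Expected project duration μ = 25 days. Critical path: A → C → D.

Variance along critical path = 7.111 + 0.444 + 9.000 = 16.556
σ = √16.556 = 4.069 days

4.07 days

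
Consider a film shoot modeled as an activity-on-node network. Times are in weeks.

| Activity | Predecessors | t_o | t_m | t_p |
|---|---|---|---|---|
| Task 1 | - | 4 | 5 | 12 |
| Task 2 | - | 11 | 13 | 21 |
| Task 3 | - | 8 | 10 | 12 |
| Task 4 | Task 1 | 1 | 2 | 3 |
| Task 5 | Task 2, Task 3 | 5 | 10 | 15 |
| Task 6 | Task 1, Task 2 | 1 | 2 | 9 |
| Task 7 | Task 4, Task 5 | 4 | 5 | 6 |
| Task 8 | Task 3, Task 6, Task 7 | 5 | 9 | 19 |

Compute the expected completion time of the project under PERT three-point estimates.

te_Task 1 = (4 + 4·5 + 12)/6 = 36/6 = 6
te_Task 2 = (11 + 4·13 + 21)/6 = 84/6 = 14
te_Task 3 = (8 + 4·10 + 12)/6 = 60/6 = 10
te_Task 4 = (1 + 4·2 + 3)/6 = 12/6 = 2
te_Task 5 = (5 + 4·10 + 15)/6 = 60/6 = 10
te_Task 6 = (1 + 4·2 + 9)/6 = 18/6 = 3
te_Task 7 = (4 + 4·5 + 6)/6 = 30/6 = 5
te_Task 8 = (5 + 4·9 + 19)/6 = 60/6 = 10

Forward pass:
ES_Task 1 = 0; EF_Task 1 = 6
ES_Task 2 = 0; EF_Task 2 = 14
ES_Task 3 = 0; EF_Task 3 = 10
ES_Task 4 = 6; EF_Task 4 = 6+2 = 8
ES_Task 5 = max(EF_Task 2=14, EF_Task 3=10) = 14; EF_Task 5 = 14+10 = 24
ES_Task 6 = max(EF_Task 1=6, EF_Task 2=14) = 14; EF_Task 6 = 14+3 = 17
ES_Task 7 = max(EF_Task 4=8, EF_Task 5=24) = 24; EF_Task 7 = 24+5 = 29
ES_Task 8 = max(EF_Task 3=10, EF_Task 6=17, EF_Task 7=29) = 29; EF_Task 8 = 29+10 = 39
Expected project duration μ = 39 weeks. Critical path: Task 2 → Task 5 → Task 7 → Task 8.

39 weeks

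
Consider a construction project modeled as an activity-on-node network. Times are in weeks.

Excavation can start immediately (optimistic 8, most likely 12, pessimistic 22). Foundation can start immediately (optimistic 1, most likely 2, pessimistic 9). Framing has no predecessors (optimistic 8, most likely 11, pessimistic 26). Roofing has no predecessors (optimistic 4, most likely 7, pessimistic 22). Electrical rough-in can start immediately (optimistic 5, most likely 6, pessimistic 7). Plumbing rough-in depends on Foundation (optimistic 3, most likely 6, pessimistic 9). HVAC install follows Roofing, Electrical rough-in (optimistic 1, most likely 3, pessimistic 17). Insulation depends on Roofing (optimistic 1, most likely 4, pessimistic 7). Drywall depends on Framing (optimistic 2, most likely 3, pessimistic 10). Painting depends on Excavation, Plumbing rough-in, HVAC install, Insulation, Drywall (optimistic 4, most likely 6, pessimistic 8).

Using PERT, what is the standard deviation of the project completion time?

3.35 weeks

te_Excavation = (8 + 4·12 + 22)/6 = 78/6 = 13; σ²_Excavation = ((22−8)/6)² = 5.444
te_Foundation = (1 + 4·2 + 9)/6 = 18/6 = 3; σ²_Foundation = ((9−1)/6)² = 1.778
te_Framing = (8 + 4·11 + 26)/6 = 78/6 = 13; σ²_Framing = ((26−8)/6)² = 9.000
te_Roofing = (4 + 4·7 + 22)/6 = 54/6 = 9; σ²_Roofing = ((22−4)/6)² = 9.000
te_Electrical rough-in = (5 + 4·6 + 7)/6 = 36/6 = 6; σ²_Electrical rough-in = ((7−5)/6)² = 0.111
te_Plumbing rough-in = (3 + 4·6 + 9)/6 = 36/6 = 6; σ²_Plumbing rough-in = ((9−3)/6)² = 1.000
te_HVAC install = (1 + 4·3 + 17)/6 = 30/6 = 5; σ²_HVAC install = ((17−1)/6)² = 7.111
te_Insulation = (1 + 4·4 + 7)/6 = 24/6 = 4; σ²_Insulation = ((7−1)/6)² = 1.000
te_Drywall = (2 + 4·3 + 10)/6 = 24/6 = 4; σ²_Drywall = ((10−2)/6)² = 1.778
te_Painting = (4 + 4·6 + 8)/6 = 36/6 = 6; σ²_Painting = ((8−4)/6)² = 0.444

Forward pass:
ES_Excavation = 0; EF_Excavation = 13
ES_Foundation = 0; EF_Foundation = 3
ES_Framing = 0; EF_Framing = 13
ES_Roofing = 0; EF_Roofing = 9
ES_Electrical rough-in = 0; EF_Electrical rough-in = 6
ES_Plumbing rough-in = 3; EF_Plumbing rough-in = 3+6 = 9
ES_HVAC install = max(EF_Roofing=9, EF_Electrical rough-in=6) = 9; EF_HVAC install = 9+5 = 14
ES_Insulation = 9; EF_Insulation = 9+4 = 13
ES_Drywall = 13; EF_Drywall = 13+4 = 17
ES_Painting = max(EF_Excavation=13, EF_Plumbing rough-in=9, EF_HVAC install=14, EF_Insulation=13, EF_Drywall=17) = 17; EF_Painting = 17+6 = 23
Expected project duration μ = 23 weeks. Critical path: Framing → Drywall → Painting.

Variance along critical path = 9.000 + 1.778 + 0.444 = 11.222
σ = √11.222 = 3.350 weeks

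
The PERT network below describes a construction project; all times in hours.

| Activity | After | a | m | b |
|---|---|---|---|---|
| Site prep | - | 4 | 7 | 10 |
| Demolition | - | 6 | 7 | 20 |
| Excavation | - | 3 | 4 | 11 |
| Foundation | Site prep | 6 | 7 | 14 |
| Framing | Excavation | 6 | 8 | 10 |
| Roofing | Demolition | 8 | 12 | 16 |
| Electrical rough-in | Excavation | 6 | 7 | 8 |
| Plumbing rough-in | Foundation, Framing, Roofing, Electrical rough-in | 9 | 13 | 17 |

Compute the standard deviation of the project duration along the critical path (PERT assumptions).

3.00 hours

te_Site prep = (4 + 4·7 + 10)/6 = 42/6 = 7; σ²_Site prep = ((10−4)/6)² = 1.000
te_Demolition = (6 + 4·7 + 20)/6 = 54/6 = 9; σ²_Demolition = ((20−6)/6)² = 5.444
te_Excavation = (3 + 4·4 + 11)/6 = 30/6 = 5; σ²_Excavation = ((11−3)/6)² = 1.778
te_Foundation = (6 + 4·7 + 14)/6 = 48/6 = 8; σ²_Foundation = ((14−6)/6)² = 1.778
te_Framing = (6 + 4·8 + 10)/6 = 48/6 = 8; σ²_Framing = ((10−6)/6)² = 0.444
te_Roofing = (8 + 4·12 + 16)/6 = 72/6 = 12; σ²_Roofing = ((16−8)/6)² = 1.778
te_Electrical rough-in = (6 + 4·7 + 8)/6 = 42/6 = 7; σ²_Electrical rough-in = ((8−6)/6)² = 0.111
te_Plumbing rough-in = (9 + 4·13 + 17)/6 = 78/6 = 13; σ²_Plumbing rough-in = ((17−9)/6)² = 1.778

Forward pass:
ES_Site prep = 0; EF_Site prep = 7
ES_Demolition = 0; EF_Demolition = 9
ES_Excavation = 0; EF_Excavation = 5
ES_Foundation = 7; EF_Foundation = 7+8 = 15
ES_Framing = 5; EF_Framing = 5+8 = 13
ES_Roofing = 9; EF_Roofing = 9+12 = 21
ES_Electrical rough-in = 5; EF_Electrical rough-in = 5+7 = 12
ES_Plumbing rough-in = max(EF_Foundation=15, EF_Framing=13, EF_Roofing=21, EF_Electrical rough-in=12) = 21; EF_Plumbing rough-in = 21+13 = 34
Expected project duration μ = 34 hours. Critical path: Demolition → Roofing → Plumbing rough-in.

Variance along critical path = 5.444 + 1.778 + 1.778 = 9.000
σ = √9.000 = 3.000 hours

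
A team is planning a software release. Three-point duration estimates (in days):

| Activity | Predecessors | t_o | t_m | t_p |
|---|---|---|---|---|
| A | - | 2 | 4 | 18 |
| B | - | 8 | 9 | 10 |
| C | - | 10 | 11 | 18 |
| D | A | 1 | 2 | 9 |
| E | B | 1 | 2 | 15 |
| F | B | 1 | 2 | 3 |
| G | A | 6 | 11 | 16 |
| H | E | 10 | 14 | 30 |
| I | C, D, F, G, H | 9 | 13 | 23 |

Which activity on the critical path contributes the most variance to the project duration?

H

te_A = (2 + 4·4 + 18)/6 = 36/6 = 6; σ²_A = ((18−2)/6)² = 7.111
te_B = (8 + 4·9 + 10)/6 = 54/6 = 9; σ²_B = ((10−8)/6)² = 0.111
te_C = (10 + 4·11 + 18)/6 = 72/6 = 12; σ²_C = ((18−10)/6)² = 1.778
te_D = (1 + 4·2 + 9)/6 = 18/6 = 3; σ²_D = ((9−1)/6)² = 1.778
te_E = (1 + 4·2 + 15)/6 = 24/6 = 4; σ²_E = ((15−1)/6)² = 5.444
te_F = (1 + 4·2 + 3)/6 = 12/6 = 2; σ²_F = ((3−1)/6)² = 0.111
te_G = (6 + 4·11 + 16)/6 = 66/6 = 11; σ²_G = ((16−6)/6)² = 2.778
te_H = (10 + 4·14 + 30)/6 = 96/6 = 16; σ²_H = ((30−10)/6)² = 11.111
te_I = (9 + 4·13 + 23)/6 = 84/6 = 14; σ²_I = ((23−9)/6)² = 5.444

Forward pass:
ES_A = 0; EF_A = 6
ES_B = 0; EF_B = 9
ES_C = 0; EF_C = 12
ES_D = 6; EF_D = 6+3 = 9
ES_E = 9; EF_E = 9+4 = 13
ES_F = 9; EF_F = 9+2 = 11
ES_G = 6; EF_G = 6+11 = 17
ES_H = 13; EF_H = 13+16 = 29
ES_I = max(EF_C=12, EF_D=9, EF_F=11, EF_G=17, EF_H=29) = 29; EF_I = 29+14 = 43
Expected project duration μ = 43 days. Critical path: B → E → H → I.

Variances on critical path: σ²_B=0.111, σ²_E=5.444, σ²_H=11.111, σ²_I=5.444.
Largest is σ²_H = 11.111.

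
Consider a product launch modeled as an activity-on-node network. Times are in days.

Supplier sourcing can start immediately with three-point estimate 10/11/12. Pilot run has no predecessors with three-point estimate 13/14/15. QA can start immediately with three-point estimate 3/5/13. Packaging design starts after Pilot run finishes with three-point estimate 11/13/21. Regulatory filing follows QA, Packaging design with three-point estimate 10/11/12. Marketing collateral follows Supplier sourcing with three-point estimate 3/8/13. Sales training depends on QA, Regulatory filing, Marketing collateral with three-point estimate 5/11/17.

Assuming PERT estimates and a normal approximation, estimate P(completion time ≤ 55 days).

te_Supplier sourcing = (10 + 4·11 + 12)/6 = 66/6 = 11; σ²_Supplier sourcing = ((12−10)/6)² = 0.111
te_Pilot run = (13 + 4·14 + 15)/6 = 84/6 = 14; σ²_Pilot run = ((15−13)/6)² = 0.111
te_QA = (3 + 4·5 + 13)/6 = 36/6 = 6; σ²_QA = ((13−3)/6)² = 2.778
te_Packaging design = (11 + 4·13 + 21)/6 = 84/6 = 14; σ²_Packaging design = ((21−11)/6)² = 2.778
te_Regulatory filing = (10 + 4·11 + 12)/6 = 66/6 = 11; σ²_Regulatory filing = ((12−10)/6)² = 0.111
te_Marketing collateral = (3 + 4·8 + 13)/6 = 48/6 = 8; σ²_Marketing collateral = ((13−3)/6)² = 2.778
te_Sales training = (5 + 4·11 + 17)/6 = 66/6 = 11; σ²_Sales training = ((17−5)/6)² = 4.000

Forward pass:
ES_Supplier sourcing = 0; EF_Supplier sourcing = 11
ES_Pilot run = 0; EF_Pilot run = 14
ES_QA = 0; EF_QA = 6
ES_Packaging design = 14; EF_Packaging design = 14+14 = 28
ES_Regulatory filing = max(EF_QA=6, EF_Packaging design=28) = 28; EF_Regulatory filing = 28+11 = 39
ES_Marketing collateral = 11; EF_Marketing collateral = 11+8 = 19
ES_Sales training = max(EF_QA=6, EF_Regulatory filing=39, EF_Marketing collateral=19) = 39; EF_Sales training = 39+11 = 50
Expected project duration μ = 50 days. Critical path: Pilot run → Packaging design → Regulatory filing → Sales training.

Variance along critical path = 0.111 + 2.778 + 0.111 + 4.000 = 7.000; σ = √7.000 = 2.646 days.
Z = (55 − 50) / 2.646 = 1.890
P(T ≤ 55) = Φ(1.890) ≈ 0.971

0.971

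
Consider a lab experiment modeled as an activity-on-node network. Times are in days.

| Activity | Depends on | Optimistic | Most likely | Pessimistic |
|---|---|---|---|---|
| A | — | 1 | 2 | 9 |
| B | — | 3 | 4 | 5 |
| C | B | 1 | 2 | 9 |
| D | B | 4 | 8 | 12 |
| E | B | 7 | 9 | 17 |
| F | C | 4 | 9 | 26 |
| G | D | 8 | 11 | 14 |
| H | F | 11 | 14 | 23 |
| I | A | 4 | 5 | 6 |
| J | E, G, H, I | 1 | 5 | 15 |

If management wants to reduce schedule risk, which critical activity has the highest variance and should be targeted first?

F

te_A = (1 + 4·2 + 9)/6 = 18/6 = 3; σ²_A = ((9−1)/6)² = 1.778
te_B = (3 + 4·4 + 5)/6 = 24/6 = 4; σ²_B = ((5−3)/6)² = 0.111
te_C = (1 + 4·2 + 9)/6 = 18/6 = 3; σ²_C = ((9−1)/6)² = 1.778
te_D = (4 + 4·8 + 12)/6 = 48/6 = 8; σ²_D = ((12−4)/6)² = 1.778
te_E = (7 + 4·9 + 17)/6 = 60/6 = 10; σ²_E = ((17−7)/6)² = 2.778
te_F = (4 + 4·9 + 26)/6 = 66/6 = 11; σ²_F = ((26−4)/6)² = 13.444
te_G = (8 + 4·11 + 14)/6 = 66/6 = 11; σ²_G = ((14−8)/6)² = 1.000
te_H = (11 + 4·14 + 23)/6 = 90/6 = 15; σ²_H = ((23−11)/6)² = 4.000
te_I = (4 + 4·5 + 6)/6 = 30/6 = 5; σ²_I = ((6−4)/6)² = 0.111
te_J = (1 + 4·5 + 15)/6 = 36/6 = 6; σ²_J = ((15−1)/6)² = 5.444

Forward pass:
ES_A = 0; EF_A = 3
ES_B = 0; EF_B = 4
ES_C = 4; EF_C = 4+3 = 7
ES_D = 4; EF_D = 4+8 = 12
ES_E = 4; EF_E = 4+10 = 14
ES_F = 7; EF_F = 7+11 = 18
ES_G = 12; EF_G = 12+11 = 23
ES_H = 18; EF_H = 18+15 = 33
ES_I = 3; EF_I = 3+5 = 8
ES_J = max(EF_E=14, EF_G=23, EF_H=33, EF_I=8) = 33; EF_J = 33+6 = 39
Expected project duration μ = 39 days. Critical path: B → C → F → H → J.

Variances on critical path: σ²_B=0.111, σ²_C=1.778, σ²_F=13.444, σ²_H=4.000, σ²_J=5.444.
Largest is σ²_F = 13.444.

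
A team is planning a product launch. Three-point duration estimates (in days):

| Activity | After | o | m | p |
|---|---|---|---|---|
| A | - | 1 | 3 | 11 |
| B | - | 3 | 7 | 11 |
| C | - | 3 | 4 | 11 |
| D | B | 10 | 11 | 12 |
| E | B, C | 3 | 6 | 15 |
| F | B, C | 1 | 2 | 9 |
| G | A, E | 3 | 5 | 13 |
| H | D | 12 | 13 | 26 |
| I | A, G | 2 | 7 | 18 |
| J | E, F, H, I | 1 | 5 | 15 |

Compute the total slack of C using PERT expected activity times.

7 days

te_A = (1 + 4·3 + 11)/6 = 24/6 = 4
te_B = (3 + 4·7 + 11)/6 = 42/6 = 7
te_C = (3 + 4·4 + 11)/6 = 30/6 = 5
te_D = (10 + 4·11 + 12)/6 = 66/6 = 11
te_E = (3 + 4·6 + 15)/6 = 42/6 = 7
te_F = (1 + 4·2 + 9)/6 = 18/6 = 3
te_G = (3 + 4·5 + 13)/6 = 36/6 = 6
te_H = (12 + 4·13 + 26)/6 = 90/6 = 15
te_I = (2 + 4·7 + 18)/6 = 48/6 = 8
te_J = (1 + 4·5 + 15)/6 = 36/6 = 6

Forward pass:
ES_A = 0; EF_A = 4
ES_B = 0; EF_B = 7
ES_C = 0; EF_C = 5
ES_D = 7; EF_D = 7+11 = 18
ES_E = max(EF_B=7, EF_C=5) = 7; EF_E = 7+7 = 14
ES_F = max(EF_B=7, EF_C=5) = 7; EF_F = 7+3 = 10
ES_G = max(EF_A=4, EF_E=14) = 14; EF_G = 14+6 = 20
ES_H = 18; EF_H = 18+15 = 33
ES_I = max(EF_A=4, EF_G=20) = 20; EF_I = 20+8 = 28
ES_J = max(EF_E=14, EF_F=10, EF_H=33, EF_I=28) = 33; EF_J = 33+6 = 39
Expected project duration μ = 39 days. Critical path: B → D → H → J.

Backward pass:
LF_J = 39; LS_J = 39−6 = 33
LF_I = LS_J = 33; LS_I = 33−8 = 25
LF_H = LS_J = 33; LS_H = 33−15 = 18
LF_G = LS_I = 25; LS_G = 25−6 = 19
LF_F = LS_J = 33; LS_F = 33−3 = 30
LF_E = min(LS_G=19, LS_J=33) = 19; LS_E = 19−7 = 12
LF_D = LS_H = 18; LS_D = 18−11 = 7
LF_C = min(LS_E=12, LS_F=30) = 12; LS_C = 12−5 = 7
LF_B = min(LS_D=7, LS_E=12, LS_F=30) = 7; LS_B = 7−7 = 0
LF_A = min(LS_G=19, LS_I=25) = 19; LS_A = 19−4 = 15
Slack_C = LS_C − ES_C = 7 − 0 = 7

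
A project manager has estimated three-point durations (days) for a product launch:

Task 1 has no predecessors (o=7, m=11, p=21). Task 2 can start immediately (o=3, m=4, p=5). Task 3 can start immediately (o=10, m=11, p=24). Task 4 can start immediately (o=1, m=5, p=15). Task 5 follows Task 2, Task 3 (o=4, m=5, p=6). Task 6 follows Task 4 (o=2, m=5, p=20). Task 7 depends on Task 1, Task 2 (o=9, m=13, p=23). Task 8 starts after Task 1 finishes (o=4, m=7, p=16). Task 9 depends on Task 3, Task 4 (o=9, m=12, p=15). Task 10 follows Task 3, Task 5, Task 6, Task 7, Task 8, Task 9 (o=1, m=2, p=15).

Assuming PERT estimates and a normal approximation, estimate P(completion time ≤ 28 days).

te_Task 1 = (7 + 4·11 + 21)/6 = 72/6 = 12; σ²_Task 1 = ((21−7)/6)² = 5.444
te_Task 2 = (3 + 4·4 + 5)/6 = 24/6 = 4; σ²_Task 2 = ((5−3)/6)² = 0.111
te_Task 3 = (10 + 4·11 + 24)/6 = 78/6 = 13; σ²_Task 3 = ((24−10)/6)² = 5.444
te_Task 4 = (1 + 4·5 + 15)/6 = 36/6 = 6; σ²_Task 4 = ((15−1)/6)² = 5.444
te_Task 5 = (4 + 4·5 + 6)/6 = 30/6 = 5; σ²_Task 5 = ((6−4)/6)² = 0.111
te_Task 6 = (2 + 4·5 + 20)/6 = 42/6 = 7; σ²_Task 6 = ((20−2)/6)² = 9.000
te_Task 7 = (9 + 4·13 + 23)/6 = 84/6 = 14; σ²_Task 7 = ((23−9)/6)² = 5.444
te_Task 8 = (4 + 4·7 + 16)/6 = 48/6 = 8; σ²_Task 8 = ((16−4)/6)² = 4.000
te_Task 9 = (9 + 4·12 + 15)/6 = 72/6 = 12; σ²_Task 9 = ((15−9)/6)² = 1.000
te_Task 10 = (1 + 4·2 + 15)/6 = 24/6 = 4; σ²_Task 10 = ((15−1)/6)² = 5.444

Forward pass:
ES_Task 1 = 0; EF_Task 1 = 12
ES_Task 2 = 0; EF_Task 2 = 4
ES_Task 3 = 0; EF_Task 3 = 13
ES_Task 4 = 0; EF_Task 4 = 6
ES_Task 5 = max(EF_Task 2=4, EF_Task 3=13) = 13; EF_Task 5 = 13+5 = 18
ES_Task 6 = 6; EF_Task 6 = 6+7 = 13
ES_Task 7 = max(EF_Task 1=12, EF_Task 2=4) = 12; EF_Task 7 = 12+14 = 26
ES_Task 8 = 12; EF_Task 8 = 12+8 = 20
ES_Task 9 = max(EF_Task 3=13, EF_Task 4=6) = 13; EF_Task 9 = 13+12 = 25
ES_Task 10 = max(EF_Task 3=13, EF_Task 5=18, EF_Task 6=13, EF_Task 7=26, EF_Task 8=20, EF_Task 9=25) = 26; EF_Task 10 = 26+4 = 30
Expected project duration μ = 30 days. Critical path: Task 1 → Task 7 → Task 10.

Variance along critical path = 5.444 + 5.444 + 5.444 = 16.333; σ = √16.333 = 4.041 days.
Z = (28 − 30) / 4.041 = -0.495
P(T ≤ 28) = Φ(-0.495) ≈ 0.310

0.310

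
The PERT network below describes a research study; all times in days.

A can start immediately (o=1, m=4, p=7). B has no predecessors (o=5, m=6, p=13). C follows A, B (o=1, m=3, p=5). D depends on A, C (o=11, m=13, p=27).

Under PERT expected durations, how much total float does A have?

3 days

te_A = (1 + 4·4 + 7)/6 = 24/6 = 4
te_B = (5 + 4·6 + 13)/6 = 42/6 = 7
te_C = (1 + 4·3 + 5)/6 = 18/6 = 3
te_D = (11 + 4·13 + 27)/6 = 90/6 = 15

Forward pass:
ES_A = 0; EF_A = 4
ES_B = 0; EF_B = 7
ES_C = max(EF_A=4, EF_B=7) = 7; EF_C = 7+3 = 10
ES_D = max(EF_A=4, EF_C=10) = 10; EF_D = 10+15 = 25
Expected project duration μ = 25 days. Critical path: B → C → D.

Backward pass:
LF_D = 25; LS_D = 25−15 = 10
LF_C = LS_D = 10; LS_C = 10−3 = 7
LF_B = LS_C = 7; LS_B = 7−7 = 0
LF_A = min(LS_C=7, LS_D=10) = 7; LS_A = 7−4 = 3
Slack_A = LS_A − ES_A = 3 − 0 = 3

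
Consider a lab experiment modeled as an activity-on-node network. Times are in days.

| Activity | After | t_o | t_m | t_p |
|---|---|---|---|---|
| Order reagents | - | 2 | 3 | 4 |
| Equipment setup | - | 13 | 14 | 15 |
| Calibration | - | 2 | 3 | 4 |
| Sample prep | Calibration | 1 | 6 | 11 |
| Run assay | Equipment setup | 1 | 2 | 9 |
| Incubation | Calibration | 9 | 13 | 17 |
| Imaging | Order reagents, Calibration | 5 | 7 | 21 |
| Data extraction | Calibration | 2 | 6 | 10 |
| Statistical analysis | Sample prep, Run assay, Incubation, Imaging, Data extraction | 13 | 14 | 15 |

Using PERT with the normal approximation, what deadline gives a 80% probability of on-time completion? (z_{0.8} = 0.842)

te_Order reagents = (2 + 4·3 + 4)/6 = 18/6 = 3; σ²_Order reagents = ((4−2)/6)² = 0.111
te_Equipment setup = (13 + 4·14 + 15)/6 = 84/6 = 14; σ²_Equipment setup = ((15−13)/6)² = 0.111
te_Calibration = (2 + 4·3 + 4)/6 = 18/6 = 3; σ²_Calibration = ((4−2)/6)² = 0.111
te_Sample prep = (1 + 4·6 + 11)/6 = 36/6 = 6; σ²_Sample prep = ((11−1)/6)² = 2.778
te_Run assay = (1 + 4·2 + 9)/6 = 18/6 = 3; σ²_Run assay = ((9−1)/6)² = 1.778
te_Incubation = (9 + 4·13 + 17)/6 = 78/6 = 13; σ²_Incubation = ((17−9)/6)² = 1.778
te_Imaging = (5 + 4·7 + 21)/6 = 54/6 = 9; σ²_Imaging = ((21−5)/6)² = 7.111
te_Data extraction = (2 + 4·6 + 10)/6 = 36/6 = 6; σ²_Data extraction = ((10−2)/6)² = 1.778
te_Statistical analysis = (13 + 4·14 + 15)/6 = 84/6 = 14; σ²_Statistical analysis = ((15−13)/6)² = 0.111

Forward pass:
ES_Order reagents = 0; EF_Order reagents = 3
ES_Equipment setup = 0; EF_Equipment setup = 14
ES_Calibration = 0; EF_Calibration = 3
ES_Sample prep = 3; EF_Sample prep = 3+6 = 9
ES_Run assay = 14; EF_Run assay = 14+3 = 17
ES_Incubation = 3; EF_Incubation = 3+13 = 16
ES_Imaging = max(EF_Order reagents=3, EF_Calibration=3) = 3; EF_Imaging = 3+9 = 12
ES_Data extraction = 3; EF_Data extraction = 3+6 = 9
ES_Statistical analysis = max(EF_Sample prep=9, EF_Run assay=17, EF_Incubation=16, EF_Imaging=12, EF_Data extraction=9) = 17; EF_Statistical analysis = 17+14 = 31
Expected project duration μ = 31 days. Critical path: Equipment setup → Run assay → Statistical analysis.

Variance along critical path = 0.111 + 1.778 + 0.111 = 2.000; σ = 1.414 days.
D = μ + z·σ = 31 + 0.842·1.414 = 32.2 days

32.2 days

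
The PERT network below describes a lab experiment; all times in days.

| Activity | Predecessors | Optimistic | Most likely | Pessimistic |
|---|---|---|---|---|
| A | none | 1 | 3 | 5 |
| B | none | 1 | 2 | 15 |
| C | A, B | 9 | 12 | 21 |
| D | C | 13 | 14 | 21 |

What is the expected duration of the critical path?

te_A = (1 + 4·3 + 5)/6 = 18/6 = 3
te_B = (1 + 4·2 + 15)/6 = 24/6 = 4
te_C = (9 + 4·12 + 21)/6 = 78/6 = 13
te_D = (13 + 4·14 + 21)/6 = 90/6 = 15

Forward pass:
ES_A = 0; EF_A = 3
ES_B = 0; EF_B = 4
ES_C = max(EF_A=3, EF_B=4) = 4; EF_C = 4+13 = 17
ES_D = 17; EF_D = 17+15 = 32
Expected project duration μ = 32 days. Critical path: B → C → D.

32 days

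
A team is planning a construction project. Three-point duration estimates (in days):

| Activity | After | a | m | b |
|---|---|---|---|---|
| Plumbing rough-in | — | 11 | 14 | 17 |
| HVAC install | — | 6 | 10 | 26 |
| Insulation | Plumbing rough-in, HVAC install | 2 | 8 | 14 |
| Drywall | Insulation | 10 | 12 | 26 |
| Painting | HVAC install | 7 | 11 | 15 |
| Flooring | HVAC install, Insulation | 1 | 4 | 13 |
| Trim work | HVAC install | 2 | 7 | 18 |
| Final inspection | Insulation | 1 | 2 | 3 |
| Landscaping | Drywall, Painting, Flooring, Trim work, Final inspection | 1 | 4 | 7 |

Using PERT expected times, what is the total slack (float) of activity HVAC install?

2 days

te_Plumbing rough-in = (11 + 4·14 + 17)/6 = 84/6 = 14
te_HVAC install = (6 + 4·10 + 26)/6 = 72/6 = 12
te_Insulation = (2 + 4·8 + 14)/6 = 48/6 = 8
te_Drywall = (10 + 4·12 + 26)/6 = 84/6 = 14
te_Painting = (7 + 4·11 + 15)/6 = 66/6 = 11
te_Flooring = (1 + 4·4 + 13)/6 = 30/6 = 5
te_Trim work = (2 + 4·7 + 18)/6 = 48/6 = 8
te_Final inspection = (1 + 4·2 + 3)/6 = 12/6 = 2
te_Landscaping = (1 + 4·4 + 7)/6 = 24/6 = 4

Forward pass:
ES_Plumbing rough-in = 0; EF_Plumbing rough-in = 14
ES_HVAC install = 0; EF_HVAC install = 12
ES_Insulation = max(EF_Plumbing rough-in=14, EF_HVAC install=12) = 14; EF_Insulation = 14+8 = 22
ES_Drywall = 22; EF_Drywall = 22+14 = 36
ES_Painting = 12; EF_Painting = 12+11 = 23
ES_Flooring = max(EF_HVAC install=12, EF_Insulation=22) = 22; EF_Flooring = 22+5 = 27
ES_Trim work = 12; EF_Trim work = 12+8 = 20
ES_Final inspection = 22; EF_Final inspection = 22+2 = 24
ES_Landscaping = max(EF_Drywall=36, EF_Painting=23, EF_Flooring=27, EF_Trim work=20, EF_Final inspection=24) = 36; EF_Landscaping = 36+4 = 40
Expected project duration μ = 40 days. Critical path: Plumbing rough-in → Insulation → Drywall → Landscaping.

Backward pass:
LF_Landscaping = 40; LS_Landscaping = 40−4 = 36
LF_Final inspection = LS_Landscaping = 36; LS_Final inspection = 36−2 = 34
LF_Trim work = LS_Landscaping = 36; LS_Trim work = 36−8 = 28
LF_Flooring = LS_Landscaping = 36; LS_Flooring = 36−5 = 31
LF_Painting = LS_Landscaping = 36; LS_Painting = 36−11 = 25
LF_Drywall = LS_Landscaping = 36; LS_Drywall = 36−14 = 22
LF_Insulation = min(LS_Drywall=22, LS_Flooring=31, LS_Final inspection=34) = 22; LS_Insulation = 22−8 = 14
LF_HVAC install = min(LS_Insulation=14, LS_Painting=25, LS_Flooring=31, LS_Trim work=28) = 14; LS_HVAC install = 14−12 = 2
LF_Plumbing rough-in = LS_Insulation = 14; LS_Plumbing rough-in = 14−14 = 0
Slack_HVAC install = LS_HVAC install − ES_HVAC install = 2 − 0 = 2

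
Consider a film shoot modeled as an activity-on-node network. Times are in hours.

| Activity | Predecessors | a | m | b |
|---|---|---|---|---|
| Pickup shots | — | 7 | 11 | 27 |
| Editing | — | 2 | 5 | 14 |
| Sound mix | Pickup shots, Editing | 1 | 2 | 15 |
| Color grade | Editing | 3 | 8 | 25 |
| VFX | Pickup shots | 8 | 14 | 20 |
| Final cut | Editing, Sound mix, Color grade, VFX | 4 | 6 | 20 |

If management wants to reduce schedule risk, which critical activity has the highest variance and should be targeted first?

Pickup shots

te_Pickup shots = (7 + 4·11 + 27)/6 = 78/6 = 13; σ²_Pickup shots = ((27−7)/6)² = 11.111
te_Editing = (2 + 4·5 + 14)/6 = 36/6 = 6; σ²_Editing = ((14−2)/6)² = 4.000
te_Sound mix = (1 + 4·2 + 15)/6 = 24/6 = 4; σ²_Sound mix = ((15−1)/6)² = 5.444
te_Color grade = (3 + 4·8 + 25)/6 = 60/6 = 10; σ²_Color grade = ((25−3)/6)² = 13.444
te_VFX = (8 + 4·14 + 20)/6 = 84/6 = 14; σ²_VFX = ((20−8)/6)² = 4.000
te_Final cut = (4 + 4·6 + 20)/6 = 48/6 = 8; σ²_Final cut = ((20−4)/6)² = 7.111

Forward pass:
ES_Pickup shots = 0; EF_Pickup shots = 13
ES_Editing = 0; EF_Editing = 6
ES_Sound mix = max(EF_Pickup shots=13, EF_Editing=6) = 13; EF_Sound mix = 13+4 = 17
ES_Color grade = 6; EF_Color grade = 6+10 = 16
ES_VFX = 13; EF_VFX = 13+14 = 27
ES_Final cut = max(EF_Editing=6, EF_Sound mix=17, EF_Color grade=16, EF_VFX=27) = 27; EF_Final cut = 27+8 = 35
Expected project duration μ = 35 hours. Critical path: Pickup shots → VFX → Final cut.

Variances on critical path: σ²_Pickup shots=11.111, σ²_VFX=4.000, σ²_Final cut=7.111.
Largest is σ²_Pickup shots = 11.111.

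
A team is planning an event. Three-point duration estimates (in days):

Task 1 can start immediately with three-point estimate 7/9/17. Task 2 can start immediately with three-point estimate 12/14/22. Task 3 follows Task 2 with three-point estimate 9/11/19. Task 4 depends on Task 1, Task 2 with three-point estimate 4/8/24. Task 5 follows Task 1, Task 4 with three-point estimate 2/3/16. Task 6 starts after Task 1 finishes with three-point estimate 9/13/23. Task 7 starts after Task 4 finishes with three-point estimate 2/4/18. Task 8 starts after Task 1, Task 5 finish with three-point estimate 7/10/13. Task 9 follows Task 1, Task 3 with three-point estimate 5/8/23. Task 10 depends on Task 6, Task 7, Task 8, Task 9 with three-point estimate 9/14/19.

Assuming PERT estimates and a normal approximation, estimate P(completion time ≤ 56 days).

te_Task 1 = (7 + 4·9 + 17)/6 = 60/6 = 10; σ²_Task 1 = ((17−7)/6)² = 2.778
te_Task 2 = (12 + 4·14 + 22)/6 = 90/6 = 15; σ²_Task 2 = ((22−12)/6)² = 2.778
te_Task 3 = (9 + 4·11 + 19)/6 = 72/6 = 12; σ²_Task 3 = ((19−9)/6)² = 2.778
te_Task 4 = (4 + 4·8 + 24)/6 = 60/6 = 10; σ²_Task 4 = ((24−4)/6)² = 11.111
te_Task 5 = (2 + 4·3 + 16)/6 = 30/6 = 5; σ²_Task 5 = ((16−2)/6)² = 5.444
te_Task 6 = (9 + 4·13 + 23)/6 = 84/6 = 14; σ²_Task 6 = ((23−9)/6)² = 5.444
te_Task 7 = (2 + 4·4 + 18)/6 = 36/6 = 6; σ²_Task 7 = ((18−2)/6)² = 7.111
te_Task 8 = (7 + 4·10 + 13)/6 = 60/6 = 10; σ²_Task 8 = ((13−7)/6)² = 1.000
te_Task 9 = (5 + 4·8 + 23)/6 = 60/6 = 10; σ²_Task 9 = ((23−5)/6)² = 9.000
te_Task 10 = (9 + 4·14 + 19)/6 = 84/6 = 14; σ²_Task 10 = ((19−9)/6)² = 2.778

Forward pass:
ES_Task 1 = 0; EF_Task 1 = 10
ES_Task 2 = 0; EF_Task 2 = 15
ES_Task 3 = 15; EF_Task 3 = 15+12 = 27
ES_Task 4 = max(EF_Task 1=10, EF_Task 2=15) = 15; EF_Task 4 = 15+10 = 25
ES_Task 5 = max(EF_Task 1=10, EF_Task 4=25) = 25; EF_Task 5 = 25+5 = 30
ES_Task 6 = 10; EF_Task 6 = 10+14 = 24
ES_Task 7 = 25; EF_Task 7 = 25+6 = 31
ES_Task 8 = max(EF_Task 1=10, EF_Task 5=30) = 30; EF_Task 8 = 30+10 = 40
ES_Task 9 = max(EF_Task 1=10, EF_Task 3=27) = 27; EF_Task 9 = 27+10 = 37
ES_Task 10 = max(EF_Task 6=24, EF_Task 7=31, EF_Task 8=40, EF_Task 9=37) = 40; EF_Task 10 = 40+14 = 54
Expected project duration μ = 54 days. Critical path: Task 2 → Task 4 → Task 5 → Task 8 → Task 10.

Variance along critical path = 2.778 + 11.111 + 5.444 + 1.000 + 2.778 = 23.111; σ = √23.111 = 4.807 days.
Z = (56 − 54) / 4.807 = 0.416
P(T ≤ 56) = Φ(0.416) ≈ 0.661

0.661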